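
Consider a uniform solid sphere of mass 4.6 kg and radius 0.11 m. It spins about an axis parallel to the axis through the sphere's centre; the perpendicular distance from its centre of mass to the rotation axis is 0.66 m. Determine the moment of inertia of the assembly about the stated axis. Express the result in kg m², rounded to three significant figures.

I_cm = (2/5)MR² = (2/5)(4.6)(0.11)² = 0.022264 kg m²; centre at d = 0.66 m, so the parallel axis theorem gives I = 0.022264 + (4.6)(0.66)² = 2.026 kg m².

2.03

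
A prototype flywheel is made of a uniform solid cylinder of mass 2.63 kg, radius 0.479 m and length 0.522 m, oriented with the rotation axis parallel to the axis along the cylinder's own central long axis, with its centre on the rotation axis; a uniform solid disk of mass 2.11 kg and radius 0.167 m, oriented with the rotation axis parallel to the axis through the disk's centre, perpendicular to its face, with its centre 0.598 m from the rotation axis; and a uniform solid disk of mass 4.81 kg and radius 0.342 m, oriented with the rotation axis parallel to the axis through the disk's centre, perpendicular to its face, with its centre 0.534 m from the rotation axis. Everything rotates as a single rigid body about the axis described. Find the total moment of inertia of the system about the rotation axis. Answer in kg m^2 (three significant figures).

Solid cylinder: I_cm = (1/2)MR² = (1/2)(2.63)(0.479)² = 0.30171 kg m^2; axis through the centre, so I = 0.30171 kg m^2.
Solid disk: I_cm = (1/2)MR² = (1/2)(2.11)(0.167)² = 0.029423 kg m^2; centre at d = 0.598 m, so I = I_cm + Md² gives I = 0.029423 + (2.11)(0.598)² = 0.78397 kg m^2.
Solid disk: I_cm = (1/2)MR² = (1/2)(4.81)(0.342)² = 0.2813 kg m^2; centre at d = 0.534 m, so I = I_cm + Md² gives I = 0.2813 + (4.81)(0.534)² = 1.6529 kg m^2.
Total I = 0.30171 + 0.78397 + 1.6529 = 2.7386 kg m^2.

2.74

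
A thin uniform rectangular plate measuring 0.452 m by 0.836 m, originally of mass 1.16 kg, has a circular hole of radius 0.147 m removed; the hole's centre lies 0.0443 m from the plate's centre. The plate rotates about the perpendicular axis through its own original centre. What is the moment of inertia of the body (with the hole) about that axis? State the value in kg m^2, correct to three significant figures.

0.0846

Unpierced body about its centre: I₀ = (1/12)M(a²+b²) = (1/12)(1.16)[(0.452)² + (0.836)²] = 0.087309 kg m^2.
The removed disk has mass m = M·πr²/(ab) = (1.16)·π(0.147)²/(0.452·0.836) = 0.2084 kg (same uniform areal density).
Its moment of inertia about the rotation axis (parallel-axis theorem): I_hole = (1/2)mr² + md² = (1/2)(0.2084)(0.147)² + (0.2084)(0.0443)² = 0.0026606 kg m^2.
Treating the hole as negative mass, I = I₀ − I_hole = 0.087309 − 0.0026606 = 0.084649 kg m^2.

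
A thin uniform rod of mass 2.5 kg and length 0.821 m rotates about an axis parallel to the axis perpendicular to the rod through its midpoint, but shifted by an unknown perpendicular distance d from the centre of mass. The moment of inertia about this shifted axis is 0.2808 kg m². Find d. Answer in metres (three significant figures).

About the centre-of-mass axis, I_cm = (1/12)ML² = (1/12)(2.5)(0.821)² = 0.14043 kg m².
Parallel axis theorem: I = I_cm + Md², so Md² = 0.2808 − 0.14043 = 0.14037 kg m².
d = √(0.14037 / 2.5) = 0.23696 m.

0.237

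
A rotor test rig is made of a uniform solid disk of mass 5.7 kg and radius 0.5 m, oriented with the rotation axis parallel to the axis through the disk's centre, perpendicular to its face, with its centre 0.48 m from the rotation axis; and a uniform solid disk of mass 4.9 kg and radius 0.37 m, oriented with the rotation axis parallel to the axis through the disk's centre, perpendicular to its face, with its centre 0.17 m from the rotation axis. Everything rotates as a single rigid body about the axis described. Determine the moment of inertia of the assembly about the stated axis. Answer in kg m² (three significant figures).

2.50

Solid disk: I_cm = (1/2)MR² = (1/2)(5.7)(0.5)² = 0.7125 kg m²; centre at d = 0.48 m, so I = I_cm + Md² gives I = 0.7125 + (5.7)(0.48)² = 2.0258 kg m².
Solid disk: I_cm = (1/2)MR² = (1/2)(4.9)(0.37)² = 0.33541 kg m²; centre at d = 0.17 m, so I = I_cm + Md² gives I = 0.33541 + (4.9)(0.17)² = 0.47702 kg m².
Total I = 2.0258 + 0.47702 = 2.5028 kg m².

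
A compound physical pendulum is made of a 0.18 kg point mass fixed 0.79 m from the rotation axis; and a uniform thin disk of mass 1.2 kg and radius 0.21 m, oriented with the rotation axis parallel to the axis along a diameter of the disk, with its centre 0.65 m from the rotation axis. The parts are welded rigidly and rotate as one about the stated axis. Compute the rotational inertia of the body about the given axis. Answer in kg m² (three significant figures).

0.633

Point mass: I_cm = 0; centre at d = 0.79 m, so I = I_cm + Md² gives I = 0 + (0.18)(0.79)² = 0.11234 kg m².
Thin disk: I_cm = (1/4)MR² = (1/4)(1.2)(0.21)² = 0.01323 kg m²; centre at d = 0.65 m, so I = I_cm + Md² gives I = 0.01323 + (1.2)(0.65)² = 0.52023 kg m².
Total I = 0.11234 + 0.52023 = 0.63257 kg m².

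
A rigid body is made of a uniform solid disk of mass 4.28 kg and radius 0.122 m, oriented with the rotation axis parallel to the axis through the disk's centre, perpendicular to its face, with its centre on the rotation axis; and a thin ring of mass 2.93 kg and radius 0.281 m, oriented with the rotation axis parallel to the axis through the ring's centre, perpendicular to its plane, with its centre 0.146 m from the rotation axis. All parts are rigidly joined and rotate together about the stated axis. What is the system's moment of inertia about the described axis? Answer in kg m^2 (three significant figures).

Solid disk: I_cm = (1/2)MR² = (1/2)(4.28)(0.122)² = 0.031852 kg m^2; axis through the centre, so I = 0.031852 kg m^2.
Thin ring: I_cm = MR² = (2.93)(0.281)² = 0.23136 kg m^2; centre at d = 0.146 m, so the parallel axis theorem gives I = 0.23136 + (2.93)(0.146)² = 0.29381 kg m^2.
Total I = 0.031852 + 0.29381 = 0.32566 kg m^2.

0.326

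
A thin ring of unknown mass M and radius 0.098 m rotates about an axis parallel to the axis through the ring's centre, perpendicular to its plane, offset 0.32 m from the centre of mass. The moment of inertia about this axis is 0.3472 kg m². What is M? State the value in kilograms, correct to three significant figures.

3.10

I = I_cm + Md² = MR² + Md² = M·[1·(0.098)² + (0.32)²] = M·0.112.
So M = 0.3472 / 0.112 = 3.0999 kg.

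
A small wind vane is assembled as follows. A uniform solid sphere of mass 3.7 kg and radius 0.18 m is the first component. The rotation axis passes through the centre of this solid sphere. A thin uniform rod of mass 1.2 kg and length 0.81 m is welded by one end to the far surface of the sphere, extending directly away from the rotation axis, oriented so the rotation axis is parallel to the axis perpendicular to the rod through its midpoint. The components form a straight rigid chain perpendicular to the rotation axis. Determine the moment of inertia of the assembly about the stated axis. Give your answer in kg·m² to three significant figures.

Solid sphere: I_cm = (2/5)MR² = (2/5)(3.7)(0.18)² = 0.047952 kg·m²; axis through the centre, so I = 0.047952 kg·m².
Thin rod: I_cm = (1/12)ML² = (1/12)(1.2)(0.81)² = 0.06561 kg·m²; centre at d = 0.18 + 0.405 = 0.585 m, so I = I_cm + Md² gives I = 0.06561 + (1.2)(0.585)² = 0.47628 kg·m².
Total I = 0.047952 + 0.47628 = 0.52423 kg·m².

0.524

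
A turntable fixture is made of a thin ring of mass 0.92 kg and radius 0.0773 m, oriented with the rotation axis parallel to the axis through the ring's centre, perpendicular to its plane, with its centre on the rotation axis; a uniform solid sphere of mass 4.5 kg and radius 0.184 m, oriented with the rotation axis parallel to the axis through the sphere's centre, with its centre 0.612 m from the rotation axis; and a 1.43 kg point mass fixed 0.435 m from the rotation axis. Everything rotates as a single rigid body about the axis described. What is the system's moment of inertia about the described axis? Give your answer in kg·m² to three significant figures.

2.02

Thin ring: I_cm = MR² = (0.92)(0.0773)² = 0.0054973 kg·m²; axis through the centre, so I = 0.0054973 kg·m².
Solid sphere: I_cm = (2/5)MR² = (2/5)(4.5)(0.184)² = 0.060941 kg·m²; centre at d = 0.612 m, so the parallel axis theorem gives I = 0.060941 + (4.5)(0.612)² = 1.7464 kg·m².
Point mass: I_cm = 0; centre at d = 0.435 m, so the parallel axis theorem gives I = 0 + (1.43)(0.435)² = 0.27059 kg·m².
Total I = 0.0054973 + 1.7464 + 0.27059 = 2.0225 kg·m².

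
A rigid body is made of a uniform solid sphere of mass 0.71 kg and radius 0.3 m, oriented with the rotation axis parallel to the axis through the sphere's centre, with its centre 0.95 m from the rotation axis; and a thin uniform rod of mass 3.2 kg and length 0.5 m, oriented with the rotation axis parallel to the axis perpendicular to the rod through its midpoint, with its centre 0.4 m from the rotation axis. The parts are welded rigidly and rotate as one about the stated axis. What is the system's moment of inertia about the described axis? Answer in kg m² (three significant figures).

1.25

Solid sphere: I_cm = (2/5)MR² = (2/5)(0.71)(0.3)² = 0.02556 kg m²; centre at d = 0.95 m, so the parallel axis theorem gives I = 0.02556 + (0.71)(0.95)² = 0.66634 kg m².
Thin rod: I_cm = (1/12)ML² = (1/12)(3.2)(0.5)² = 0.066667 kg m²; centre at d = 0.4 m, so the parallel axis theorem gives I = 0.066667 + (3.2)(0.4)² = 0.57867 kg m².
Total I = 0.66634 + 0.57867 = 1.245 kg m².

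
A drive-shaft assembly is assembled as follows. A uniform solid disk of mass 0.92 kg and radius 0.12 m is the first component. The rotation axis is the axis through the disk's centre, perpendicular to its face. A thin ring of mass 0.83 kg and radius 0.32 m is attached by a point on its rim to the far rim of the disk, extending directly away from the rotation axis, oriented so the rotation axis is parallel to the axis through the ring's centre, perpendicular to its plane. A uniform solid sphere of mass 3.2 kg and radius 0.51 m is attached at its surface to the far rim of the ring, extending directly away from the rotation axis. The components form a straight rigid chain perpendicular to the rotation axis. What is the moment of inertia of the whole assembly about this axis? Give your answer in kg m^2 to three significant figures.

5.75

Solid disk: I_cm = (1/2)MR² = (1/2)(0.92)(0.12)² = 0.006624 kg m^2; axis through the centre, so I = 0.006624 kg m^2.
Thin ring: I_cm = MR² = (0.83)(0.32)² = 0.084992 kg m^2; centre at d = 0.12 + 0.32 = 0.44 m, so I = I_cm + Md² gives I = 0.084992 + (0.83)(0.44)² = 0.24568 kg m^2.
Solid sphere: I_cm = (2/5)MR² = (2/5)(3.2)(0.51)² = 0.33293 kg m^2; centre at d = 0.12 + 0.32 + 0.32 + 0.51 = 1.27 m, so I = I_cm + Md² gives I = 0.33293 + (3.2)(1.27)² = 5.4942 kg m^2.
Total I = 0.006624 + 0.24568 + 5.4942 = 5.7465 kg m^2.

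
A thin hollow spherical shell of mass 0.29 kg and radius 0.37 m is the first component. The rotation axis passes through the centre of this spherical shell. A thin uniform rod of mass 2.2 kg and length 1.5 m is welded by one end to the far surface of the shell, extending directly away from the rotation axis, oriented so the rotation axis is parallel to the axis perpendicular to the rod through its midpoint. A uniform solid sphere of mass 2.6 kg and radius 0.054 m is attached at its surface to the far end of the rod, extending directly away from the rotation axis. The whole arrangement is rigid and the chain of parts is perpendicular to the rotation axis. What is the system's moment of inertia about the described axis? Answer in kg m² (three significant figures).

12.8

Spherical shell: I_cm = (2/3)MR² = (2/3)(0.29)(0.37)² = 0.026467 kg m²; axis through the centre, so I = 0.026467 kg m².
Thin rod: I_cm = (1/12)ML² = (1/12)(2.2)(1.5)² = 0.4125 kg m²; centre at d = 0.37 + 0.75 = 1.12 m, so I = I_cm + Md² gives I = 0.4125 + (2.2)(1.12)² = 3.1722 kg m².
Solid sphere: I_cm = (2/5)MR² = (2/5)(2.6)(0.054)² = 0.0030326 kg m²; centre at d = 0.37 + 0.75 + 0.75 + 0.054 = 1.924 m, so I = I_cm + Md² gives I = 0.0030326 + (2.6)(1.924)² = 9.6277 kg m².
Total I = 0.026467 + 3.1722 + 9.6277 = 12.826 kg m².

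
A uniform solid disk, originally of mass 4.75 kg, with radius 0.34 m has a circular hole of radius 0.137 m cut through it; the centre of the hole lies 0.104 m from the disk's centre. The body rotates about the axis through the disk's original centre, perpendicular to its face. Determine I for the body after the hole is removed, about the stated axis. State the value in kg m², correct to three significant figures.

Unpierced body about its centre: I₀ = (1/2)MR² = (1/2)(4.75)(0.34)² = 0.27455 kg m².
The removed disk has mass m = M·(r/R)² = (4.75)(0.137/0.34)² = 0.77122 kg (same uniform areal density).
Its moment of inertia about the rotation axis (parallel-axis theorem): I_hole = (1/2)mr² + md² = (1/2)(0.77122)(0.137)² + (0.77122)(0.104)² = 0.015579 kg m².
Treating the hole as negative mass, I = I₀ − I_hole = 0.27455 − 0.015579 = 0.25897 kg m².

0.259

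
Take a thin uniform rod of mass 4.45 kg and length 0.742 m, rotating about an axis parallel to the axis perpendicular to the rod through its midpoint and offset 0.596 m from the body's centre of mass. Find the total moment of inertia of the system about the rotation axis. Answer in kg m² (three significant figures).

I_cm = (1/12)ML² = (1/12)(4.45)(0.742)² = 0.20417 kg m²; centre at d = 0.596 m, so the parallel axis theorem gives I = 0.20417 + (4.45)(0.596)² = 1.7849 kg m².

1.78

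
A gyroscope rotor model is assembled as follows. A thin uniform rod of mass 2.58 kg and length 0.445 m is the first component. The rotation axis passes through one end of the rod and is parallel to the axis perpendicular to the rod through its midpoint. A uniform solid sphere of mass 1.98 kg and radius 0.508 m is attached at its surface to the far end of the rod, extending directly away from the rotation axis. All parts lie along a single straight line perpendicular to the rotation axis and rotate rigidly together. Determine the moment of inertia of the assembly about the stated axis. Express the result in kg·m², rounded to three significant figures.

2.17

Thin rod: I_cm = (1/12)ML² = (1/12)(2.58)(0.445)² = 0.042575 kg·m²; centre at d = 0.2225 m, so the parallel axis theorem gives I = 0.042575 + (2.58)(0.2225)² = 0.1703 kg·m².
Solid sphere: I_cm = (2/5)MR² = (2/5)(1.98)(0.508)² = 0.20439 kg·m²; centre at d = 0.2225 + 0.2225 + 0.508 = 0.953 m, so the parallel axis theorem gives I = 0.20439 + (1.98)(0.953)² = 2.0026 kg·m².
Total I = 0.1703 + 2.0026 = 2.1729 kg·m².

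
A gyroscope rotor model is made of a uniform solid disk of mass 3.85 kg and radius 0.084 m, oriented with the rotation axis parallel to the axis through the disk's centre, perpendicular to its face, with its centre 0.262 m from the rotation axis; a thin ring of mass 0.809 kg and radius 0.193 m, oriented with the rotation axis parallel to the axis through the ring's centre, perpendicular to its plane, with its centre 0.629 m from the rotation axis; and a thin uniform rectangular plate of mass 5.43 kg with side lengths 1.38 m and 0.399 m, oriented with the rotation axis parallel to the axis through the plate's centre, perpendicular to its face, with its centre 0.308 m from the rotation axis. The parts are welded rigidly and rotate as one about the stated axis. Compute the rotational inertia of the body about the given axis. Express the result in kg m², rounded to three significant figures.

Solid disk: I_cm = (1/2)MR² = (1/2)(3.85)(0.084)² = 0.013583 kg m²; centre at d = 0.262 m, so the parallel axis theorem gives I = 0.013583 + (3.85)(0.262)² = 0.27786 kg m².
Thin ring: I_cm = MR² = (0.809)(0.193)² = 0.030134 kg m²; centre at d = 0.629 m, so the parallel axis theorem gives I = 0.030134 + (0.809)(0.629)² = 0.35021 kg m².
Rectangular plate: I_cm = (1/12)M(a²+b²) = (1/12)(5.43)[(1.38)² + (0.399)²] = 0.93378 kg m²; centre at d = 0.308 m, so the parallel axis theorem gives I = 0.93378 + (5.43)(0.308)² = 1.4489 kg m².
Total I = 0.27786 + 0.35021 + 1.4489 = 2.077 kg m².

2.08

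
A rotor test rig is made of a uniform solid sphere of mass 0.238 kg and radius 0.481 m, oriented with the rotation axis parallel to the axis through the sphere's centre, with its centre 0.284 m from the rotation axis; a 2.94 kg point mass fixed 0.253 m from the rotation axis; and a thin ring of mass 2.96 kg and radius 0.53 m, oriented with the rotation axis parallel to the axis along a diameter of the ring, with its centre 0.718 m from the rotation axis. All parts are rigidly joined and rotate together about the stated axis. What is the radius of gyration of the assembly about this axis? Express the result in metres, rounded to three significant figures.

Solid sphere: I_cm = (2/5)MR² = (2/5)(0.238)(0.481)² = 0.022026 kg m²; centre at d = 0.284 m, so the parallel axis theorem gives I = 0.022026 + (0.238)(0.284)² = 0.041222 kg m².
Point mass: I_cm = 0; centre at d = 0.253 m, so the parallel axis theorem gives I = 0 + (2.94)(0.253)² = 0.18819 kg m².
Thin ring: I_cm = (1/2)MR² = (1/2)(2.96)(0.53)² = 0.41573 kg m²; centre at d = 0.718 m, so the parallel axis theorem gives I = 0.41573 + (2.96)(0.718)² = 1.9417 kg m².
Total I = 2.1711 kg m²; total mass M = 6.138 kg.
k = √(I/M) = √(2.1711/6.138) = 0.59474 m.

0.595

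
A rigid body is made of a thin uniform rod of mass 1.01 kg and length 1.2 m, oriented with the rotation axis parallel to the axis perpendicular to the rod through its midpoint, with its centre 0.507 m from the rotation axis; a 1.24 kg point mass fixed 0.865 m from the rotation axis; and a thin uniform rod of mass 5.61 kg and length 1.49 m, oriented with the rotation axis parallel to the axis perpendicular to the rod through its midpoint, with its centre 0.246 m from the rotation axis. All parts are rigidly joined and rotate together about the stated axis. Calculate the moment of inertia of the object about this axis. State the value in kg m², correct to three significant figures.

2.69

Thin rod: I_cm = (1/12)ML² = (1/12)(1.01)(1.2)² = 0.1212 kg m²; centre at d = 0.507 m, so I = I_cm + Md² gives I = 0.1212 + (1.01)(0.507)² = 0.38082 kg m².
Point mass: I_cm = 0; centre at d = 0.865 m, so I = I_cm + Md² gives I = 0 + (1.24)(0.865)² = 0.9278 kg m².
Thin rod: I_cm = (1/12)ML² = (1/12)(5.61)(1.49)² = 1.0379 kg m²; centre at d = 0.246 m, so I = I_cm + Md² gives I = 1.0379 + (5.61)(0.246)² = 1.3774 kg m².
Total I = 0.38082 + 0.9278 + 1.3774 = 2.686 kg m².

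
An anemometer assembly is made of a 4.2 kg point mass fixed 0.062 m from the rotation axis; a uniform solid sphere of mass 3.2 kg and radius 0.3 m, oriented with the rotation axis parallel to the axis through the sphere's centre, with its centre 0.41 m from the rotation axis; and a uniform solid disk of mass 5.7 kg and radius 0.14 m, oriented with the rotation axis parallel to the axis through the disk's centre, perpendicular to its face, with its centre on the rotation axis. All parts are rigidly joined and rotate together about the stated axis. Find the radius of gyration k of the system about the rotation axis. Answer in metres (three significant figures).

0.235

Point mass: I_cm = 0; centre at d = 0.062 m, so I = I_cm + Md² gives I = 0 + (4.2)(0.062)² = 0.016145 kg·m².
Solid sphere: I_cm = (2/5)MR² = (2/5)(3.2)(0.3)² = 0.1152 kg·m²; centre at d = 0.41 m, so I = I_cm + Md² gives I = 0.1152 + (3.2)(0.41)² = 0.65312 kg·m².
Solid disk: I_cm = (1/2)MR² = (1/2)(5.7)(0.14)² = 0.05586 kg·m²; axis through the centre, so I = 0.05586 kg·m².
Total I = 0.72512 kg·m²; total mass M = 13.1 kg.
k = √(I/M) = √(0.72512/13.1) = 0.23527 m.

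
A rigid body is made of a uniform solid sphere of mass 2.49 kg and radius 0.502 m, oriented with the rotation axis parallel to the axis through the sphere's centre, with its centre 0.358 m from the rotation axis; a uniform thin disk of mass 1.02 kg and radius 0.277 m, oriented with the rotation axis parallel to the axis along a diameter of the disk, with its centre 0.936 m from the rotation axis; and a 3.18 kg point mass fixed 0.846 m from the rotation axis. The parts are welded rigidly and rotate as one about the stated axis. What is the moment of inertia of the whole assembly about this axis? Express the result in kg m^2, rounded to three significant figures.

Solid sphere: I_cm = (2/5)MR² = (2/5)(2.49)(0.502)² = 0.251 kg m^2; centre at d = 0.358 m, so the parallel axis theorem gives I = 0.251 + (2.49)(0.358)² = 0.57012 kg m^2.
Thin disk: I_cm = (1/4)MR² = (1/4)(1.02)(0.277)² = 0.019566 kg m^2; centre at d = 0.936 m, so the parallel axis theorem gives I = 0.019566 + (1.02)(0.936)² = 0.91318 kg m^2.
Point mass: I_cm = 0; centre at d = 0.846 m, so the parallel axis theorem gives I = 0 + (3.18)(0.846)² = 2.276 kg m^2.
Total I = 0.57012 + 0.91318 + 2.276 = 3.7593 kg m^2.

3.76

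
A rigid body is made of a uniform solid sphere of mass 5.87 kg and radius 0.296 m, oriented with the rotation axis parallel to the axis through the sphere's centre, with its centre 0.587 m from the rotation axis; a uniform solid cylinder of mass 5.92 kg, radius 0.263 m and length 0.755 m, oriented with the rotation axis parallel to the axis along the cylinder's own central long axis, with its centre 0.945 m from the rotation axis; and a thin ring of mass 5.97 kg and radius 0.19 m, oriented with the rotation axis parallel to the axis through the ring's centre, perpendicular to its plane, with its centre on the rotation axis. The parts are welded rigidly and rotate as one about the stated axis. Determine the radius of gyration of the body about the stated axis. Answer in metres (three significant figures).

0.668

Solid sphere: I_cm = (2/5)MR² = (2/5)(5.87)(0.296)² = 0.20572 kg·m²; centre at d = 0.587 m, so the parallel axis theorem gives I = 0.20572 + (5.87)(0.587)² = 2.2283 kg·m².
Solid cylinder: I_cm = (1/2)MR² = (1/2)(5.92)(0.263)² = 0.20474 kg·m²; centre at d = 0.945 m, so the parallel axis theorem gives I = 0.20474 + (5.92)(0.945)² = 5.4914 kg·m².
Thin ring: I_cm = MR² = (5.97)(0.19)² = 0.21552 kg·m²; axis through the centre, so I = 0.21552 kg·m².
Total I = 7.9353 kg·m²; total mass M = 17.76 kg.
k = √(I/M) = √(7.9353/17.76) = 0.66844 m.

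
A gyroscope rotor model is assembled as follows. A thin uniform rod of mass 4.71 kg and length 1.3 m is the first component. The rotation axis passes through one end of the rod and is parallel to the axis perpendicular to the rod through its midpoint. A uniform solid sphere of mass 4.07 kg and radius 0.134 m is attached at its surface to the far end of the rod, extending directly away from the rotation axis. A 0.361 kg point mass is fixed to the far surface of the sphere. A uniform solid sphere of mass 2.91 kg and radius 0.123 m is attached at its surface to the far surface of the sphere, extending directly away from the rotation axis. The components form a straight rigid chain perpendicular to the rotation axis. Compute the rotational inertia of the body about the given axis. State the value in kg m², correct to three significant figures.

20.3

Thin rod: I_cm = (1/12)ML² = (1/12)(4.71)(1.3)² = 0.66333 kg m²; centre at d = 0.65 m, so the parallel axis theorem gives I = 0.66333 + (4.71)(0.65)² = 2.6533 kg m².
Solid sphere: I_cm = (2/5)MR² = (2/5)(4.07)(0.134)² = 0.029232 kg m²; centre at d = 0.65 + 0.65 + 0.134 = 1.434 m, so the parallel axis theorem gives I = 0.029232 + (4.07)(1.434)² = 8.3986 kg m².
Point mass: I_cm = 0; centre at d = 0.65 + 0.65 + 0.134 + 0.134 = 1.568 m, so the parallel axis theorem gives I = 0 + (0.361)(1.568)² = 0.88756 kg m².
Solid sphere: I_cm = (2/5)MR² = (2/5)(2.91)(0.123)² = 0.01761 kg m²; centre at d = 0.65 + 0.65 + 0.134 + 0.134 + 0.123 = 1.691 m, so the parallel axis theorem gives I = 0.01761 + (2.91)(1.691)² = 8.3387 kg m².
Total I = 2.6533 + 8.3986 + 0.88756 + 8.3387 = 20.278 kg m².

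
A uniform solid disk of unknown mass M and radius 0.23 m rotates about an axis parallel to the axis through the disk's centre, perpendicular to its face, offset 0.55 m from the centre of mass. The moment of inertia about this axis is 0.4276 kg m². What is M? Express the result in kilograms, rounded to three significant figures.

I = I_cm + Md² = (1/2)MR² + Md² = M·[0.5·(0.23)² + (0.55)²] = M·0.32895.
So M = 0.4276 / 0.32895 = 1.2999 kg.

1.30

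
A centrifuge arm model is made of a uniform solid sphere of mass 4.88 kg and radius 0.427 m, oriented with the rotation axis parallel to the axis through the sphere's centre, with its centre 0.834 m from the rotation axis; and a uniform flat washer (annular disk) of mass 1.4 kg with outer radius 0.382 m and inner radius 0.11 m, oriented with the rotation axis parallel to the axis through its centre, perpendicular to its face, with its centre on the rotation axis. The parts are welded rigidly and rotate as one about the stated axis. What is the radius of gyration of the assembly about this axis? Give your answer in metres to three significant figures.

0.784

Solid sphere: I_cm = (2/5)MR² = (2/5)(4.88)(0.427)² = 0.35591 kg m^2; centre at d = 0.834 m, so the parallel axis theorem gives I = 0.35591 + (4.88)(0.834)² = 3.7502 kg m^2.
Annular disk: I_cm = (1/2)M(R²+r²) = (1/2)(1.4)[(0.382)² + (0.11)²] = 0.11062 kg m^2; axis through the centre, so I = 0.11062 kg m^2.
Total I = 3.8608 kg m^2; total mass M = 6.28 kg.
k = √(I/M) = √(3.8608/6.28) = 0.78408 m.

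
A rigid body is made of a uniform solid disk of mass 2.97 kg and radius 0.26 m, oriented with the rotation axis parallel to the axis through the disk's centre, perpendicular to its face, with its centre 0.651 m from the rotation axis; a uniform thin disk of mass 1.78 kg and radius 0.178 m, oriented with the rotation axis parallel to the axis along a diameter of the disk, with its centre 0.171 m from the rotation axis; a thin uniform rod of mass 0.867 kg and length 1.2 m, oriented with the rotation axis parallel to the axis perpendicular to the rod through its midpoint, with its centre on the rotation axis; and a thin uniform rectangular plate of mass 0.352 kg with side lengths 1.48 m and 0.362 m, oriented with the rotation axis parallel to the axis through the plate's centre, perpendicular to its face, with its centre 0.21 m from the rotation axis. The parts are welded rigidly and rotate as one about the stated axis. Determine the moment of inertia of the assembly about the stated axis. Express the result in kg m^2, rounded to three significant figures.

Solid disk: I_cm = (1/2)MR² = (1/2)(2.97)(0.26)² = 0.10039 kg m^2; centre at d = 0.651 m, so the parallel axis theorem gives I = 0.10039 + (2.97)(0.651)² = 1.3591 kg m^2.
Thin disk: I_cm = (1/4)MR² = (1/4)(1.78)(0.178)² = 0.014099 kg m^2; centre at d = 0.171 m, so the parallel axis theorem gives I = 0.014099 + (1.78)(0.171)² = 0.066148 kg m^2.
Thin rod: I_cm = (1/12)ML² = (1/12)(0.867)(1.2)² = 0.10404 kg m^2; axis through the centre, so I = 0.10404 kg m^2.
Rectangular plate: I_cm = (1/12)M(a²+b²) = (1/12)(0.352)[(1.48)² + (0.362)²] = 0.068096 kg m^2; centre at d = 0.21 m, so the parallel axis theorem gives I = 0.068096 + (0.352)(0.21)² = 0.083619 kg m^2.
Total I = 1.3591 + 0.066148 + 0.10404 + 0.083619 = 1.6129 kg m^2.

1.61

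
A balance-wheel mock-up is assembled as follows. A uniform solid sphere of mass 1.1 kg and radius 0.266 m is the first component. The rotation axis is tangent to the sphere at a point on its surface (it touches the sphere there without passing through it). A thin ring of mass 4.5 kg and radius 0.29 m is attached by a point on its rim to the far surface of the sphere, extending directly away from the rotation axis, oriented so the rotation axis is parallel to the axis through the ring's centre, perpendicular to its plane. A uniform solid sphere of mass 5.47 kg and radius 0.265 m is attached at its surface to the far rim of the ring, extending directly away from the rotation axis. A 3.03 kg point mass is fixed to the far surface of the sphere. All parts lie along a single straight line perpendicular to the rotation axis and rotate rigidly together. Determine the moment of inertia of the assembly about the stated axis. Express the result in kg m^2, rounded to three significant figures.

Solid sphere: I_cm = (2/5)MR² = (2/5)(1.1)(0.266)² = 0.031133 kg m^2; centre at d = 0.266 m, so the parallel axis theorem gives I = 0.031133 + (1.1)(0.266)² = 0.10896 kg m^2.
Thin ring: I_cm = MR² = (4.5)(0.29)² = 0.37845 kg m^2; centre at d = 0.266 + 0.266 + 0.29 = 0.822 m, so the parallel axis theorem gives I = 0.37845 + (4.5)(0.822)² = 3.419 kg m^2.
Solid sphere: I_cm = (2/5)MR² = (2/5)(5.47)(0.265)² = 0.15365 kg m^2; centre at d = 0.266 + 0.266 + 0.29 + 0.29 + 0.265 = 1.377 m, so the parallel axis theorem gives I = 0.15365 + (5.47)(1.377)² = 10.525 kg m^2.
Point mass: I_cm = 0; centre at d = 0.266 + 0.266 + 0.29 + 0.29 + 0.265 + 0.265 = 1.642 m, so the parallel axis theorem gives I = 0 + (3.03)(1.642)² = 8.1694 kg m^2.
Total I = 0.10896 + 3.419 + 10.525 + 8.1694 = 22.223 kg m^2.

22.2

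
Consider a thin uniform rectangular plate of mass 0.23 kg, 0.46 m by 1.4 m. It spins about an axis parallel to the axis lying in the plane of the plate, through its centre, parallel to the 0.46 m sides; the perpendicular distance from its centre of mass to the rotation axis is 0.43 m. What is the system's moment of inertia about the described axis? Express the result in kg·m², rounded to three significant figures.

I_cm = (1/12)Mb² = (1/12)(0.23)(1.4)² = 0.037567 kg·m²; centre at d = 0.43 m, so the parallel axis theorem gives I = 0.037567 + (0.23)(0.43)² = 0.080094 kg·m².

0.0801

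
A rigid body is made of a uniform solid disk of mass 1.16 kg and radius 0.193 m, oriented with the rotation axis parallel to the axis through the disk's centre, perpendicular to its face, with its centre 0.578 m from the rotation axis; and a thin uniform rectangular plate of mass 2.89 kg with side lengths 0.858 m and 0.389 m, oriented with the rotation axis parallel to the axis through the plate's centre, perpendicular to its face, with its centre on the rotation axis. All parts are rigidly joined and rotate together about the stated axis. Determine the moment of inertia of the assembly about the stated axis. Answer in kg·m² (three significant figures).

0.623

Solid disk: I_cm = (1/2)MR² = (1/2)(1.16)(0.193)² = 0.021604 kg·m²; centre at d = 0.578 m, so I = I_cm + Md² gives I = 0.021604 + (1.16)(0.578)² = 0.40914 kg·m².
Rectangular plate: I_cm = (1/12)M(a²+b²) = (1/12)(2.89)[(0.858)² + (0.389)²] = 0.21374 kg·m²; axis through the centre, so I = 0.21374 kg·m².
Total I = 0.40914 + 0.21374 = 0.62288 kg·m².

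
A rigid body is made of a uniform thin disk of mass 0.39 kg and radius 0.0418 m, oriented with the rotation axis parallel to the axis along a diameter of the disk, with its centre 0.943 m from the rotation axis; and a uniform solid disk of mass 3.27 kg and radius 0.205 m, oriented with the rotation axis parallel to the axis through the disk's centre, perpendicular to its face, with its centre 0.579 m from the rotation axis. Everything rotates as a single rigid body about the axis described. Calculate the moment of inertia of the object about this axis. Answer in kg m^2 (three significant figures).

1.51

Thin disk: I_cm = (1/4)MR² = (1/4)(0.39)(0.0418)² = 0.00017036 kg m^2; centre at d = 0.943 m, so I = I_cm + Md² gives I = 0.00017036 + (0.39)(0.943)² = 0.34698 kg m^2.
Solid disk: I_cm = (1/2)MR² = (1/2)(3.27)(0.205)² = 0.068711 kg m^2; centre at d = 0.579 m, so I = I_cm + Md² gives I = 0.068711 + (3.27)(0.579)² = 1.1649 kg m^2.
Total I = 0.34698 + 1.1649 = 1.5119 kg m^2.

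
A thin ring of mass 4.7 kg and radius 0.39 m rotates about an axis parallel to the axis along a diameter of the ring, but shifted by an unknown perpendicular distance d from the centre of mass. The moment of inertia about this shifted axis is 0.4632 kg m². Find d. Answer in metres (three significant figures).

0.150

About the centre-of-mass axis, I_cm = (1/2)MR² = (1/2)(4.7)(0.39)² = 0.35744 kg m².
Parallel axis theorem: I = I_cm + Md², so Md² = 0.4632 − 0.35744 = 0.10576 kg m².
d = √(0.10576 / 4.7) = 0.15001 m.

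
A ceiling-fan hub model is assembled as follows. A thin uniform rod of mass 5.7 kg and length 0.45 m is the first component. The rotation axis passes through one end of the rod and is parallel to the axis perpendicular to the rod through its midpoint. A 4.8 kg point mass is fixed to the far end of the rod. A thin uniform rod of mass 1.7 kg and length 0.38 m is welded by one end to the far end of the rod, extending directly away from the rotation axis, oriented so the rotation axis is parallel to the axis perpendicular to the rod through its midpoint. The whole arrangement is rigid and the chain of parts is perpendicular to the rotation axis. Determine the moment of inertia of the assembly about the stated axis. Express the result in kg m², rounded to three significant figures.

2.07

Thin rod: I_cm = (1/12)ML² = (1/12)(5.7)(0.45)² = 0.096187 kg m²; centre at d = 0.225 m, so the parallel axis theorem gives I = 0.096187 + (5.7)(0.225)² = 0.38475 kg m².
Point mass: I_cm = 0; centre at d = 0.225 + 0.225 = 0.45 m, so the parallel axis theorem gives I = 0 + (4.8)(0.45)² = 0.972 kg m².
Thin rod: I_cm = (1/12)ML² = (1/12)(1.7)(0.38)² = 0.020457 kg m²; centre at d = 0.225 + 0.225 + 0.19 = 0.64 m, so the parallel axis theorem gives I = 0.020457 + (1.7)(0.64)² = 0.71678 kg m².
Total I = 0.38475 + 0.972 + 0.71678 = 2.0735 kg m².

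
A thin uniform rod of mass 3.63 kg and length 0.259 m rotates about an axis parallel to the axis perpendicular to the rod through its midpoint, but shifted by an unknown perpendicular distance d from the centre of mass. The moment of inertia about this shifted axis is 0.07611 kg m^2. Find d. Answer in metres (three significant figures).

About the centre-of-mass axis, I_cm = (1/12)ML² = (1/12)(3.63)(0.259)² = 0.020292 kg m^2.
Parallel axis theorem: I = I_cm + Md², so Md² = 0.07611 − 0.020292 = 0.055818 kg m^2.
d = √(0.055818 / 3.63) = 0.124 m.

0.124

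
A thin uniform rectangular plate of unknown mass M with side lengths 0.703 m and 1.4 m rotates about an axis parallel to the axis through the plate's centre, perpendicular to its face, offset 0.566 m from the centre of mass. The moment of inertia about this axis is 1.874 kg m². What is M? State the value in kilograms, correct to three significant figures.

3.57

I = I_cm + Md² = (1/12)M(a²+b²) + Md² = M·[0.0833333·[(0.703)² + (1.4)²] + (0.566)²] = M·0.52487.
So M = 1.874 / 0.52487 = 3.5704 kg.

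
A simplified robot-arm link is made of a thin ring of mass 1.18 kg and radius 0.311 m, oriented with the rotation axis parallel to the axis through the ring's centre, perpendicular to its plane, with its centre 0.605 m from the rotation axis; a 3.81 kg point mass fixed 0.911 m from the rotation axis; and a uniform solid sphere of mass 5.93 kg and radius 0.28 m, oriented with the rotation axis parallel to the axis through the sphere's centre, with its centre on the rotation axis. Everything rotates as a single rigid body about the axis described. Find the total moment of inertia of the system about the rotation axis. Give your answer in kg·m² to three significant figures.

Thin ring: I_cm = MR² = (1.18)(0.311)² = 0.11413 kg·m²; centre at d = 0.605 m, so I = I_cm + Md² gives I = 0.11413 + (1.18)(0.605)² = 0.54604 kg·m².
Point mass: I_cm = 0; centre at d = 0.911 m, so I = I_cm + Md² gives I = 0 + (3.81)(0.911)² = 3.162 kg·m².
Solid sphere: I_cm = (2/5)MR² = (2/5)(5.93)(0.28)² = 0.18596 kg·m²; axis through the centre, so I = 0.18596 kg·m².
Total I = 0.54604 + 3.162 + 0.18596 = 3.894 kg·m².

3.89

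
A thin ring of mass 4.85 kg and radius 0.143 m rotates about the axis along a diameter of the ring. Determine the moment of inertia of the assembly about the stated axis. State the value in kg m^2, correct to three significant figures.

I_cm = (1/2)MR² = (1/2)(4.85)(0.143)² = 0.049589 kg m^2; axis through the centre, so I = 0.049589 kg m^2.

0.0496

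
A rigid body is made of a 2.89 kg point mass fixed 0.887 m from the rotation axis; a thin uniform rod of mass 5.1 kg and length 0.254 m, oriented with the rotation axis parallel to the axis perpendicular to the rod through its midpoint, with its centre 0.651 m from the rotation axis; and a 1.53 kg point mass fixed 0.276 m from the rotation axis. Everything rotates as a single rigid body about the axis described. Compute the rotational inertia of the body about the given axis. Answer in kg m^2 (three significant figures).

4.58

Point mass: I_cm = 0; centre at d = 0.887 m, so I = I_cm + Md² gives I = 0 + (2.89)(0.887)² = 2.2738 kg m^2.
Thin rod: I_cm = (1/12)ML² = (1/12)(5.1)(0.254)² = 0.027419 kg m^2; centre at d = 0.651 m, so I = I_cm + Md² gives I = 0.027419 + (5.1)(0.651)² = 2.1888 kg m^2.
Point mass: I_cm = 0; centre at d = 0.276 m, so I = I_cm + Md² gives I = 0 + (1.53)(0.276)² = 0.11655 kg m^2.
Total I = 2.2738 + 2.1888 + 0.11655 = 4.5791 kg m^2.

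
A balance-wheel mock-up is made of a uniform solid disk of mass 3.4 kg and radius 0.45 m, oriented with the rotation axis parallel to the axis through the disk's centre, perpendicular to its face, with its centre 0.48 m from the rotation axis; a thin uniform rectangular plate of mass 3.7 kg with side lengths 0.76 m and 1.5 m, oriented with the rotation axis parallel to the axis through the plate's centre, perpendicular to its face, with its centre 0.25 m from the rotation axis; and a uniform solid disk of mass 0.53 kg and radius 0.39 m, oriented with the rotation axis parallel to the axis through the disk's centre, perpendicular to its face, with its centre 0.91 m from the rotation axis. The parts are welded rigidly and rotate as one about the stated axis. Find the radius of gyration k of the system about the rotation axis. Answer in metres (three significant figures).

Solid disk: I_cm = (1/2)MR² = (1/2)(3.4)(0.45)² = 0.34425 kg·m²; centre at d = 0.48 m, so the parallel axis theorem gives I = 0.34425 + (3.4)(0.48)² = 1.1276 kg·m².
Rectangular plate: I_cm = (1/12)M(a²+b²) = (1/12)(3.7)[(0.76)² + (1.5)²] = 0.87184 kg·m²; centre at d = 0.25 m, so the parallel axis theorem gives I = 0.87184 + (3.7)(0.25)² = 1.1031 kg·m².
Solid disk: I_cm = (1/2)MR² = (1/2)(0.53)(0.39)² = 0.040307 kg·m²; centre at d = 0.91 m, so the parallel axis theorem gives I = 0.040307 + (0.53)(0.91)² = 0.4792 kg·m².
Total I = 2.7099 kg·m²; total mass M = 7.63 kg.
k = √(I/M) = √(2.7099/7.63) = 0.59596 m.

0.596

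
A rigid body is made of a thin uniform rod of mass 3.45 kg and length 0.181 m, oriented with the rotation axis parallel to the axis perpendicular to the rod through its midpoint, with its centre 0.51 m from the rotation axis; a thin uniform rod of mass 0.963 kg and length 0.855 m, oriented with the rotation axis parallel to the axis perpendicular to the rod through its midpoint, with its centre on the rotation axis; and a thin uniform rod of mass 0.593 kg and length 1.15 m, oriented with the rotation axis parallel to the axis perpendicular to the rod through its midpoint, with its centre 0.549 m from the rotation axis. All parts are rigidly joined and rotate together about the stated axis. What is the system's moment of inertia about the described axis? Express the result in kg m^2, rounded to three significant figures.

Thin rod: I_cm = (1/12)ML² = (1/12)(3.45)(0.181)² = 0.0094188 kg m^2; centre at d = 0.51 m, so I = I_cm + Md² gives I = 0.0094188 + (3.45)(0.51)² = 0.90676 kg m^2.
Thin rod: I_cm = (1/12)ML² = (1/12)(0.963)(0.855)² = 0.058665 kg m^2; axis through the centre, so I = 0.058665 kg m^2.
Thin rod: I_cm = (1/12)ML² = (1/12)(0.593)(1.15)² = 0.065354 kg m^2; centre at d = 0.549 m, so I = I_cm + Md² gives I = 0.065354 + (0.593)(0.549)² = 0.24408 kg m^2.
Total I = 0.90676 + 0.058665 + 0.24408 = 1.2095 kg m^2.

1.21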